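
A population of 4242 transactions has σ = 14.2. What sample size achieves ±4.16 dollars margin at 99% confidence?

Without FPC: n₀ = (2.576×14.2/4.16)² = 77.318. With FPC: n = n₀N/(n₀+N-1) = 76.0 → n = 76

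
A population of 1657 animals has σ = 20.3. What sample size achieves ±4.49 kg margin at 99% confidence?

Without FPC: n₀ = (2.576×20.3/4.49)² = 135.641. With FPC: n = n₀N/(n₀+N-1) = 125.4 → n = 126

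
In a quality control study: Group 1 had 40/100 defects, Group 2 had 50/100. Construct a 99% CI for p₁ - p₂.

p̂₁ = 0.4, p̂₂ = 0.5. Difference = -0.1. CI = (-0.28, 0.08)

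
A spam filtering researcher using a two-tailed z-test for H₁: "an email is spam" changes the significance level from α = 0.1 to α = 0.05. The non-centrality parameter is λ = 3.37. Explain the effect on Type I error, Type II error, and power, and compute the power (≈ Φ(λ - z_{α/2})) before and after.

Decreasing α from 0.1 to 0.05:
• Type I error rate decreases (α is the Type I rate by definition).
• Critical value moves from z_{α/2} = 1.645 to 1.96, so power = Φ(λ - z_{α/2}) goes from Φ(3.37 - 1.645) = 0.958 to Φ(3.37 - 1.96) = 0.921.
• Type II error rate β = 1 - power therefore increases (0.042 → 0.079).
Appropriate when false positives are costly — here, a legitimate email is sent to the spam folder and the user misses it.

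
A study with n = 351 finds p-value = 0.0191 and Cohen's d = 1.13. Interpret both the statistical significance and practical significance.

Statistically significant (p = 0.0191 < 0.05). Cohen's d = 1.13 indicates a large effect size. Both statistical and practical significance should be considered.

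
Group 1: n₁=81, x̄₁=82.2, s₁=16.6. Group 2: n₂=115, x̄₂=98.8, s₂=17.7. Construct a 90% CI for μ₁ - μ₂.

Difference = -16.6. SE = √(16.6²/81 + 17.7²/115) = 2.475. CI = (-20.67, -12.53)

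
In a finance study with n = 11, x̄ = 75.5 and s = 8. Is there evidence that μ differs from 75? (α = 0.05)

t = (x̄ - μ₀)/(s/√n) = (75.5 - 75)/(8/√11) = 0.207. df = 10, critical t = ±2.228. Fail to reject H₀.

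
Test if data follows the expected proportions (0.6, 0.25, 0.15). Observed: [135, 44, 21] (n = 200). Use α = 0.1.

Expected: [120.0, 50.0, 30.0]. χ² = 5.295. df = 2, critical = 4.605. Reject H₀.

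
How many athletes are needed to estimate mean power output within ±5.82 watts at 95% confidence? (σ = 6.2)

n = (z*σ/E)² = (1.96×6.2/5.82)² = 4.4 → n = 5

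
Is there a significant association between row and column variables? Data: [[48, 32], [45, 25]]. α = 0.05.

χ² = 0.291. df = 1, critical = 3.841. Fail to reject H₀. No evidence of dependence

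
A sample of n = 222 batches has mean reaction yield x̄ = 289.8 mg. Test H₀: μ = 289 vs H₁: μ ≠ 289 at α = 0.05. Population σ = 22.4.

z = (x̄ - μ₀)/(σ/√n) = (289.8 - 289)/(22.4/√222) = 0.532. Critical value: ±1.96. Since |0.532| ≤ 1.96, Fail to reject H₀.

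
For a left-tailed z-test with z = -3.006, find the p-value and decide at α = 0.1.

p = P(Z < -3.006) = Φ(-3.006) ≈ 0.0013. Since p < 0.1, reject H₀ (significant) at α = 0.1.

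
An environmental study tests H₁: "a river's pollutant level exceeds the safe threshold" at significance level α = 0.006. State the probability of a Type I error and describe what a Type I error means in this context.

P(Type I error) = α = 0.006. A Type I error is rejecting H₀ when H₀ is actually true (false positive) — here, concluding that a river's pollutant level exceeds the safe threshold when in fact this is not the case. Consequence: shutting down a compliant factory unnecessarily.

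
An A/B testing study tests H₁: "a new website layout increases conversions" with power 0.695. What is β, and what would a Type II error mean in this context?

β = 1 - power = 1 - 0.695 = 0.305. A Type II error is failing to reject H₀ when H₀ is false (false negative) — here, failing to conclude that a new website layout increases conversions when in fact it is true. Consequence: discarding a layout that would have improved conversions — lost revenue.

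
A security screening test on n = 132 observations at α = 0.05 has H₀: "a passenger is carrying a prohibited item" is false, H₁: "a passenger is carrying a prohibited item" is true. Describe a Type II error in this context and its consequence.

Type II error: failing to reject H₀ when it is false — concluding that a passenger is carrying a prohibited item is not supported when in fact it is. Consequence: letting a prohibited item through — security breach.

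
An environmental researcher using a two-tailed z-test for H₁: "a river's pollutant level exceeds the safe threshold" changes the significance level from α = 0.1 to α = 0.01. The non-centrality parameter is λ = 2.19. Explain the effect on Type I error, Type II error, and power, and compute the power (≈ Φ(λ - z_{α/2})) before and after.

Decreasing α from 0.1 to 0.01:
• Type I error rate decreases (α is the Type I rate by definition).
• Critical value moves from z_{α/2} = 1.645 to 2.576, so power = Φ(λ - z_{α/2}) goes from Φ(2.19 - 1.645) = 0.707 to Φ(2.19 - 2.576) = 0.35.
• Type II error rate β = 1 - power therefore increases (0.293 → 0.65).
Appropriate when false positives are costly — here, shutting down a compliant factory unnecessarily.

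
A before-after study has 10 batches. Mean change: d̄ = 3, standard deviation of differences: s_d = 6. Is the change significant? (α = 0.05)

t = d̄/(s_d/√n) = 3/(6/√10) = 1.581. df = 9, critical t = ±2.262. Fail to reject H₀.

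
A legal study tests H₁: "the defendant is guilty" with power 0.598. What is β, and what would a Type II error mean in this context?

β = 1 - power = 1 - 0.598 = 0.402. A Type II error is failing to reject H₀ when H₀ is false (false negative) — here, failing to conclude that the defendant is guilty when in fact it is true. Consequence: acquitting a guilty person.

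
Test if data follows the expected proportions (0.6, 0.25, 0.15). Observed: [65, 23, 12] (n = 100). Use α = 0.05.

Expected: [60.0, 25.0, 15.0]. χ² = 1.177. df = 2, critical = 5.991. Fail to reject H₀.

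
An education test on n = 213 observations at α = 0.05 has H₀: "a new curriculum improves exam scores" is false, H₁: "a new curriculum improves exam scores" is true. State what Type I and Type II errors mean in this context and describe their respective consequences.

Type I (false positive): concluding that a new curriculum improves exam scores when it is not — adopting a curriculum that gives no real benefit — disruption for nothing. Type II (false negative): failing to conclude that a new curriculum improves exam scores when it is — keeping the old curriculum when the new one would have helped students. Which is costlier depends on domain priorities and is a judgement call rather than a statistical fact.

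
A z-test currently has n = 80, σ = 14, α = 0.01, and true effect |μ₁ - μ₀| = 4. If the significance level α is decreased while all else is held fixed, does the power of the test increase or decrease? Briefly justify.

Power decreases: a smaller α raises the critical value, so less of the H₁ sampling distribution falls in the rejection region.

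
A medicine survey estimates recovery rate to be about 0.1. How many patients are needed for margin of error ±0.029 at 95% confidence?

n = z²p(1-p)/E² = 1.96²×0.1×0.9/0.029² = 411.1 → n = 412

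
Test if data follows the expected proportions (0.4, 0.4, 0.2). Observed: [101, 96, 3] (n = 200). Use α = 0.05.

Expected: [80.0, 80.0, 40.0]. χ² = 42.938. df = 2, critical = 5.991. Reject H₀.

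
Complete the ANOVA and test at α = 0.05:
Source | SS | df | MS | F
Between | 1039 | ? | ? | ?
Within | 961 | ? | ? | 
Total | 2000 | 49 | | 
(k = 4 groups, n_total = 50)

df_between = 3, df_within = 46. MS_between = 346.33, MS_within = 20.89. F = 16.578, F_crit ≈ 2.807. Reject H₀.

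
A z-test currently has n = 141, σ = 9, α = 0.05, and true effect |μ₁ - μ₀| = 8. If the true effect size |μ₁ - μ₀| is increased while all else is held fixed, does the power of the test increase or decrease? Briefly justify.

Power increases: a larger true effect increases the non-centrality λ = |μ₁ - μ₀|/(σ/√n).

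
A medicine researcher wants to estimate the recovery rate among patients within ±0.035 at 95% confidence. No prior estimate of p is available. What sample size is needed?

Conservative approach: use p = 0.5 (maximizes p(1-p) = 0.25). n = z²(0.25)/E² = 1.96²×0.25/0.035² = 784.0 → n = 784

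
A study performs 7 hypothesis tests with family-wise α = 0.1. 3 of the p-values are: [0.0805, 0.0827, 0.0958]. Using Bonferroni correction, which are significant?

Bonferroni α = 0.1/7 = 0.01429. None of the given p-values are significant.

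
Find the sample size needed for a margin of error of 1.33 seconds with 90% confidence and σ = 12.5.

n = (z*σ/E)² = (1.645×12.5/1.33)² = 239.03 → n = 240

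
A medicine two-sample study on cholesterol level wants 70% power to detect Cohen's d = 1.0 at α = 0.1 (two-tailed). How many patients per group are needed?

z_{α/2} = 1.645, z_β = Φ⁻¹(0.7) = 0.524. For large effect (d = 1.0): n per group = 2(z_{α/2} + z_β)²/d² = 2(1.645 + 0.524)²/1.0² = 9.4 → 10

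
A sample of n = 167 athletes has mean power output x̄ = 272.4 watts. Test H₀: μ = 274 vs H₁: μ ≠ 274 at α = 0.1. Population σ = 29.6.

z = (x̄ - μ₀)/(σ/√n) = (272.4 - 274)/(29.6/√167) = -0.699. Critical value: ±1.645. Since |-0.699| ≤ 1.645, Fail to reject H₀.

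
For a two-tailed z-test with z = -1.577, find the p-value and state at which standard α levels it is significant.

p = 2·P(Z > |-1.577|) = 2·(1 - Φ(1.577)) ≈ 0.1148. Not significant at any standard level.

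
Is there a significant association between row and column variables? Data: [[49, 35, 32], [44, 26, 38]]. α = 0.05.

χ² = 1.828. df = 2, critical = 5.991. Fail to reject H₀. No evidence of dependence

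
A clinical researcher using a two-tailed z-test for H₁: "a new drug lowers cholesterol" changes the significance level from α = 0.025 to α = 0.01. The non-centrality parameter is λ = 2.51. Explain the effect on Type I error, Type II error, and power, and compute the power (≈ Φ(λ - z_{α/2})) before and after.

Decreasing α from 0.025 to 0.01:
• Type I error rate decreases (α is the Type I rate by definition).
• Critical value moves from z_{α/2} = 2.241 to 2.576, so power = Φ(λ - z_{α/2}) goes from Φ(2.51 - 2.241) = 0.606 to Φ(2.51 - 2.576) = 0.474.
• Type II error rate β = 1 - power therefore increases (0.394 → 0.526).
Appropriate when false positives are costly — here, approving an ineffective drug — patients take a useless medication and may skip effective alternatives.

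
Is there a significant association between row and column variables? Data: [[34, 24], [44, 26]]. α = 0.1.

χ² = 0.239. df = 1, critical = 2.706. Fail to reject H₀. No evidence of dependence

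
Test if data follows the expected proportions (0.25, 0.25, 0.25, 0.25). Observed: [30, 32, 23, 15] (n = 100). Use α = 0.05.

Expected: [25.0, 25.0, 25.0, 25.0]. χ² = 7.12. df = 3, critical = 7.815. Fail to reject H₀.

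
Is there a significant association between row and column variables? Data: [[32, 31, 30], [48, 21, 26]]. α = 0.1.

χ² = 5.388. df = 2, critical = 4.605. Reject H₀. Variables are dependent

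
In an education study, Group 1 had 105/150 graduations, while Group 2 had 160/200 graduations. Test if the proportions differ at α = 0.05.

p̂₁ = 0.7, p̂₂ = 0.8, pooled p̂ = 0.757. z = -2.159. Critical: ±1.96. Reject H₀.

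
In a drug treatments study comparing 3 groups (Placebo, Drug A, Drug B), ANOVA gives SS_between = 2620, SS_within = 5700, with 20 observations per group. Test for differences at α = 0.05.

df_between = 2, df_within = 57. F = MS_between/MS_within = 1310.0/100.0 = 13.1. F_crit ≈ 3.159. Reject H₀. At least one mean differs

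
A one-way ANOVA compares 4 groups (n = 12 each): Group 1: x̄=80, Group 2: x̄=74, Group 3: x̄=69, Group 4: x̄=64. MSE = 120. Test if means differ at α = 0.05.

Grand mean = 71.75. SS_between = 1689.0, MS_between = 563.0. F = 4.692, F_crit ≈ 2.816. Reject H₀.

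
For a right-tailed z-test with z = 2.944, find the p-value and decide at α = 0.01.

p = P(Z > 2.944) = 1 - Φ(2.944) ≈ 0.0016. Since p < 0.01, reject H₀ (significant) at α = 0.01.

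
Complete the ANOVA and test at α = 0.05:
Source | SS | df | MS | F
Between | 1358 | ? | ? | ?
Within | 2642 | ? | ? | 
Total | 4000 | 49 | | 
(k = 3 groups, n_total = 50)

df_between = 2, df_within = 47. MS_between = 679.0, MS_within = 56.21. F = 12.079, F_crit ≈ 3.195. Reject H₀.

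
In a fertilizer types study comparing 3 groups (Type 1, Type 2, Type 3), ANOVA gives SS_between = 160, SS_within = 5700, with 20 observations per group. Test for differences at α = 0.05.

df_between = 2, df_within = 57. F = MS_between/MS_within = 80.0/100.0 = 0.8. F_crit ≈ 3.159. Fail to reject H₀.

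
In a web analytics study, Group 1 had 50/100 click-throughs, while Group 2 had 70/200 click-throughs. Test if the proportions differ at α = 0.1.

p̂₁ = 0.5, p̂₂ = 0.35, pooled p̂ = 0.4. z = 2.5. Critical: ±1.645. Reject H₀.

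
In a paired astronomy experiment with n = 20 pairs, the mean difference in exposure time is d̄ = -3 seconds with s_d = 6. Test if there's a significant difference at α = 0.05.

t = d̄/(s_d/√n) = -3/(6/√20) = -2.236. df = 19, critical t = ±2.093. Reject H₀.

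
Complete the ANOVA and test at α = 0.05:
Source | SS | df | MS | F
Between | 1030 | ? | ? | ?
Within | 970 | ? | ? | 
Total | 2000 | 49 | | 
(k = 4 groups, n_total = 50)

df_between = 3, df_within = 46. MS_between = 343.33, MS_within = 21.09. F = 16.282, F_crit ≈ 2.807. Reject H₀.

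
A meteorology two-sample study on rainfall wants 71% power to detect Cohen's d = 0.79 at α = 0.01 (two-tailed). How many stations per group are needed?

z_{α/2} = 2.576, z_β = Φ⁻¹(0.71) = 0.553. For medium effect (d = 0.79): n per group = 2(z_{α/2} + z_β)²/d² = 2(2.576 + 0.553)²/0.79² = 31.4 → 32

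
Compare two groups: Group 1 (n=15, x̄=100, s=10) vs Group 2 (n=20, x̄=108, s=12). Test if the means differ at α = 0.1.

Pooled sp = 11.2. t = -2.092, df = 33. Critical t = ±1.692. Reject H₀.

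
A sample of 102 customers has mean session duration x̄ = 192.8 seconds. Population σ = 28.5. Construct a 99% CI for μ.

CI = x̄ ± z*(σ/√n) = 192.8 ± 2.576(28.5/√102) = 192.8 ± 7.27 = (185.53, 200.07)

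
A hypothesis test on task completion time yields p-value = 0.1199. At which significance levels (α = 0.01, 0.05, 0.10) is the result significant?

p = 0.1199. Not significant at any of the given levels.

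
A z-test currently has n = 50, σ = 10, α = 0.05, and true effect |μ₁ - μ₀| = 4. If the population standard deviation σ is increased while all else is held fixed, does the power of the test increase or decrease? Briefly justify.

Power decreases: a larger σ inflates the standard error σ/√n, pulling the sampling distribution under H₁ back toward the critical value.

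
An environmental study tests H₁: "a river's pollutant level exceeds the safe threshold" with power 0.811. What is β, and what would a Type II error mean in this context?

β = 1 - power = 1 - 0.811 = 0.189. A Type II error is failing to reject H₀ when H₀ is false (false negative) — here, failing to conclude that a river's pollutant level exceeds the safe threshold when in fact it is true. Consequence: allowing unsafe pollution to continue.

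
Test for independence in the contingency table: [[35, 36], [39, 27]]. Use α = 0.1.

χ² = 1.321. df = 1, critical = 2.706. Fail to reject H₀. No evidence of dependence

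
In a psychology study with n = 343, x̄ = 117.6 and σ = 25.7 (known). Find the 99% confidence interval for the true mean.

CI = x̄ ± z*(σ/√n) = 117.6 ± 2.576(25.7/√343) = 117.6 ± 3.57 = (114.03, 121.17)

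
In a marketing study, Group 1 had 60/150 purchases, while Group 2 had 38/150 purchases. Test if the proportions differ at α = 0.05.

p̂₁ = 0.4, p̂₂ = 0.253, pooled p̂ = 0.327. z = 2.708. Critical: ±1.96. Reject H₀.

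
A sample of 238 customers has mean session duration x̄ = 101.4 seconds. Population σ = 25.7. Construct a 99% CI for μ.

CI = x̄ ± z*(σ/√n) = 101.4 ± 2.576(25.7/√238) = 101.4 ± 4.29 = (97.11, 105.69)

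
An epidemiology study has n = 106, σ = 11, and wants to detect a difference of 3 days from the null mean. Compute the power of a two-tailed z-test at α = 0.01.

SE = σ/√n = 11/√106 = 1.068. Non-centrality λ = d/SE = 3/1.068 = 2.808. Power ≈ Φ(λ - z_{α/2}) = Φ(2.808 - 2.576) = Φ(0.232) = 0.592.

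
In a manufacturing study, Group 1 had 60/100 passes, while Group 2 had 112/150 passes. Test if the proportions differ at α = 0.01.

p̂₁ = 0.6, p̂₂ = 0.747, pooled p̂ = 0.688. z = -2.452. Critical: ±2.576. Fail to reject H₀.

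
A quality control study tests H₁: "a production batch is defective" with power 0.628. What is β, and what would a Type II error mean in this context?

β = 1 - power = 1 - 0.628 = 0.372. A Type II error is failing to reject H₀ when H₀ is false (false negative) — here, failing to conclude that a production batch is defective when in fact it is true. Consequence: shipping a defective batch — faulty products reach customers.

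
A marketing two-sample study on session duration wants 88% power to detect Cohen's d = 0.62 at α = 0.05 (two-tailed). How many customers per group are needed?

z_{α/2} = 1.96, z_β = Φ⁻¹(0.88) = 1.175. For medium effect (d = 0.62): n per group = 2(z_{α/2} + z_β)²/d² = 2(1.96 + 1.175)²/0.62² = 51.1 → 52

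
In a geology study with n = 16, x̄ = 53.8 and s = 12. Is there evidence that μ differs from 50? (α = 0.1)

t = (x̄ - μ₀)/(s/√n) = (53.8 - 50)/(12/√16) = 1.267. df = 15, critical t = ±1.753. Fail to reject H₀.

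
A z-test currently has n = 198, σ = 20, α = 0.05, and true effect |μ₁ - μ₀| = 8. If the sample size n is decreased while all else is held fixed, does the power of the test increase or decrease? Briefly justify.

Power decreases: a smaller n inflates the standard error σ/√n, pulling the sampling distribution under H₁ back toward the critical value.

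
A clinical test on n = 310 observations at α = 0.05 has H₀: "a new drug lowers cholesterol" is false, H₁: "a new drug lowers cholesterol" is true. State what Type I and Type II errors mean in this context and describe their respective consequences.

Type I (false positive): concluding that a new drug lowers cholesterol when it is not — approving an ineffective drug — patients take a useless medication and may skip effective alternatives. Type II (false negative): failing to conclude that a new drug lowers cholesterol when it is — shelving an effective drug — patients miss out on a treatment that would have helped. Which is costlier depends on domain priorities and is a judgement call rather than a statistical fact.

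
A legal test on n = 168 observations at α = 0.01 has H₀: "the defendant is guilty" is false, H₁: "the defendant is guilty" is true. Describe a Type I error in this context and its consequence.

Type I error: rejecting H₀ when it is true — concluding that the defendant is guilty when in fact it is not. Consequence: convicting an innocent person.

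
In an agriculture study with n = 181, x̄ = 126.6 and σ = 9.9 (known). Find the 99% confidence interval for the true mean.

CI = x̄ ± z*(σ/√n) = 126.6 ± 2.576(9.9/√181) = 126.6 ± 1.9 = (124.7, 128.5)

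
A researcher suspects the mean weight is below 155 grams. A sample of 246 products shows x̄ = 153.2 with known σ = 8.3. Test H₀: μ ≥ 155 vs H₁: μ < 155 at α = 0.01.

z = -3.401. Critical value: -2.33. Reject H₀.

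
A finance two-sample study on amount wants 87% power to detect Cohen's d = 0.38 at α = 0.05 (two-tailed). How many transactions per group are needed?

z_{α/2} = 1.96, z_β = Φ⁻¹(0.87) = 1.126. For small effect (d = 0.38): n per group = 2(z_{α/2} + z_β)²/d² = 2(1.96 + 1.126)²/0.38² = 131.9 → 132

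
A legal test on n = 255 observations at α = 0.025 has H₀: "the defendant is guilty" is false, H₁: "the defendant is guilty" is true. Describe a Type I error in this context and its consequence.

Type I error: rejecting H₀ when it is true — concluding that the defendant is guilty when in fact it is not. Consequence: convicting an innocent person.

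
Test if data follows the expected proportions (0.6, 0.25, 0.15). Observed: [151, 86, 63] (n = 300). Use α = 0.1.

Expected: [180.0, 75.0, 45.0]. χ² = 13.486. df = 2, critical = 4.605. Reject H₀.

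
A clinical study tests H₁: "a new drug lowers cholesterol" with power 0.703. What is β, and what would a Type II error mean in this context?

β = 1 - power = 1 - 0.703 = 0.297. A Type II error is failing to reject H₀ when H₀ is false (false negative) — here, failing to conclude that a new drug lowers cholesterol when in fact it is true. Consequence: shelving an effective drug — patients miss out on a treatment that would have helped.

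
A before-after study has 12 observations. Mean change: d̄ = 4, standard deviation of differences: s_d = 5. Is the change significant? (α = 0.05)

t = d̄/(s_d/√n) = 4/(5/√12) = 2.771. df = 11, critical t = ±2.201. Reject H₀.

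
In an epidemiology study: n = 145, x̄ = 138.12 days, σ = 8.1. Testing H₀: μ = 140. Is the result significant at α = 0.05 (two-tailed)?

z = (138.12 - 140)/(8.1/√145) = -2.795. Since |z| > 1.96, significant at α = 0.05.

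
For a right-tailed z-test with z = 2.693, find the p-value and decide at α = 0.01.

p = P(Z > 2.693) = 1 - Φ(2.693) ≈ 0.0035. Since p < 0.01, reject H₀ (significant) at α = 0.01.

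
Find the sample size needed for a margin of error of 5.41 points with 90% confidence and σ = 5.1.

n = (z*σ/E)² = (1.645×5.1/5.41)² = 2.4 → n = 3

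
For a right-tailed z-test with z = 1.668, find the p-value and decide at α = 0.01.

p = P(Z > 1.668) = 1 - Φ(1.668) ≈ 0.0477. Since p ≥ 0.01, fail to reject H₀ (not significant) at α = 0.01.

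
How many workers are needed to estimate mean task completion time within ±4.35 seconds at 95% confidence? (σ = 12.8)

n = (z*σ/E)² = (1.96×12.8/4.35)² = 33.3 → n = 34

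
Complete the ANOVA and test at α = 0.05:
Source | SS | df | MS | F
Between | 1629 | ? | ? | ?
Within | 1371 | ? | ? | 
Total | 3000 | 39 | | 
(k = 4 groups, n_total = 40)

df_between = 3, df_within = 36. MS_between = 543.0, MS_within = 38.08. F = 14.258, F_crit ≈ 2.866. Reject H₀.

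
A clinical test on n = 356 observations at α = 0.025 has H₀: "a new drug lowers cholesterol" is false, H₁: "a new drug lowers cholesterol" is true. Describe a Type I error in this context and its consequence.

Type I error: rejecting H₀ when it is true — concluding that a new drug lowers cholesterol when in fact it is not. Consequence: approving an ineffective drug — patients take a useless medication and may skip effective alternatives.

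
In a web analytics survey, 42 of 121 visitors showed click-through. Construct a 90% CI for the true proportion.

p̂ = 0.347. CI = p̂ ± z*√(p̂(1-p̂)/n) = (0.276, 0.418)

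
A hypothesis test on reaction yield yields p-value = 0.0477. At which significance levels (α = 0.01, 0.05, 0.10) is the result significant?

p = 0.0477. Significant at: α = 0.05, 0.1.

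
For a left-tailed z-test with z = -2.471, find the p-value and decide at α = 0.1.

p = P(Z < -2.471) = Φ(-2.471) ≈ 0.0067. Since p < 0.1, reject H₀ (significant) at α = 0.1.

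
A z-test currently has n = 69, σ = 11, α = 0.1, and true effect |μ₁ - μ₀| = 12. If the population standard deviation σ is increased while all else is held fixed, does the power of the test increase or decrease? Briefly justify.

Power decreases: a larger σ inflates the standard error σ/√n, pulling the sampling distribution under H₁ back toward the critical value.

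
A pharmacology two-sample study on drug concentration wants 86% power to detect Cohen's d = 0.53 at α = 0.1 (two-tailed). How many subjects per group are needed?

z_{α/2} = 1.645, z_β = Φ⁻¹(0.86) = 1.08. For medium effect (d = 0.53): n per group = 2(z_{α/2} + z_β)²/d² = 2(1.645 + 1.08)²/0.53² = 52.9 → 53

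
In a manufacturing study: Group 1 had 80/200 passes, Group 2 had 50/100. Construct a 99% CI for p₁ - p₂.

p̂₁ = 0.4, p̂₂ = 0.5. Difference = -0.1. CI = (-0.257, 0.057)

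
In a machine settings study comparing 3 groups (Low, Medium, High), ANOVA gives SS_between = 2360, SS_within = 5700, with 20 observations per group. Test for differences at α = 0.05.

df_between = 2, df_within = 57. F = MS_between/MS_within = 1180.0/100.0 = 11.8. F_crit ≈ 3.159. Reject H₀. At least one mean differs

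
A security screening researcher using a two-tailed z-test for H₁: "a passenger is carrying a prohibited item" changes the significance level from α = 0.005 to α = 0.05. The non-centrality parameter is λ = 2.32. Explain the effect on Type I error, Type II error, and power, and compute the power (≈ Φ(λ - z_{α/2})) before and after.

Increasing α from 0.005 to 0.05:
• Type I error rate increases (α is the Type I rate by definition).
• Critical value moves from z_{α/2} = 2.807 to 1.96, so power = Φ(λ - z_{α/2}) goes from Φ(2.32 - 2.807) = 0.313 to Φ(2.32 - 1.96) = 0.641.
• Type II error rate β = 1 - power therefore decreases (0.687 → 0.359).
Appropriate when false negatives are costly — here, letting a prohibited item through — security breach.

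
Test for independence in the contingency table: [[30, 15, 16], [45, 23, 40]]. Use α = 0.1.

χ² = 2.058. df = 2, critical = 4.605. Fail to reject H₀. No evidence of dependence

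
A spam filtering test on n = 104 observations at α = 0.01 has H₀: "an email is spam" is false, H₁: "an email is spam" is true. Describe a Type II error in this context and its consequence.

Type II error: failing to reject H₀ when it is false — concluding that an email is spam is not supported when in fact it is. Consequence: a spam email lands in the inbox.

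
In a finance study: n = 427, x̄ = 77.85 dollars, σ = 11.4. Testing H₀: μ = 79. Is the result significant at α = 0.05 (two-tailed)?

z = (77.85 - 79)/(11.4/√427) = -2.085. Since |z| > 1.96, significant at α = 0.05.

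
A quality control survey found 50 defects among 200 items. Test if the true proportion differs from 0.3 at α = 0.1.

p̂ = 0.25, p₀ = 0.3. z = (p̂ - p₀)/√(p₀(1-p₀)/n) = -1.543. Critical: ±1.645. Fail to reject H₀.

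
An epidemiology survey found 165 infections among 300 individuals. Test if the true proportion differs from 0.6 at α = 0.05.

p̂ = 0.55, p₀ = 0.6. z = (p̂ - p₀)/√(p₀(1-p₀)/n) = -1.768. Critical: ±1.96. Fail to reject H₀.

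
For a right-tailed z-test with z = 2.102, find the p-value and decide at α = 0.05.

p = P(Z > 2.102) = 1 - Φ(2.102) ≈ 0.0178. Since p < 0.05, reject H₀ (significant) at α = 0.05.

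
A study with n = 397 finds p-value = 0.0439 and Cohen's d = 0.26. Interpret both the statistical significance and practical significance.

Statistically significant (p = 0.0439 < 0.05). Cohen's d = 0.26 indicates a small effect size. Both statistical and practical significance should be considered.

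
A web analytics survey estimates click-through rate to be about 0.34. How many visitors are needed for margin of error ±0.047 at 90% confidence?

n = z²p(1-p)/E² = 1.645²×0.34×0.66/0.047² = 274.9 → n = 275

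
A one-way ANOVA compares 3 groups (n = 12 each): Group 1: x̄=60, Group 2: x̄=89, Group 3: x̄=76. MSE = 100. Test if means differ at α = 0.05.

Grand mean = 75.0. SS_between = 5064.0, MS_between = 2532.0. F = 25.32, F_crit ≈ 3.285. Reject H₀.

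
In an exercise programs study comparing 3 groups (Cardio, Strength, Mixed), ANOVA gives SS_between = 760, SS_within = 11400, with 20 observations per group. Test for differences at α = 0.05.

df_between = 2, df_within = 57. F = MS_between/MS_within = 380.0/200.0 = 1.9. F_crit ≈ 3.159. Fail to reject H₀.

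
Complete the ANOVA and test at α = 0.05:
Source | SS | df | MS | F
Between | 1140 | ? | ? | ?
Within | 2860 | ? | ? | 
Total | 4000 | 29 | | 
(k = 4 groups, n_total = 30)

df_between = 3, df_within = 26. MS_between = 380.0, MS_within = 110.0. F = 3.455, F_crit ≈ 2.975. Reject H₀.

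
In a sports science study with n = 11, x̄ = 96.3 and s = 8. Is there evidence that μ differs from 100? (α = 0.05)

t = (x̄ - μ₀)/(s/√n) = (96.3 - 100)/(8/√11) = -1.534. df = 10, critical t = ±2.228. Fail to reject H₀.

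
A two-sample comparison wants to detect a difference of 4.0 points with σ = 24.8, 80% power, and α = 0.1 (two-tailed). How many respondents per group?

n per group = 2(z_α/2 + z_β)²σ²/d² = 2×(1.645 + 0.84)²×24.8²/4.0² = 474.8 → n = 475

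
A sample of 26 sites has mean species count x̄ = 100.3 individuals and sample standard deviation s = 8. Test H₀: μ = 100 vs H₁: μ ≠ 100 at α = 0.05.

t = (x̄ - μ₀)/(s/√n) = (100.3 - 100)/(8/√26) = 0.191. df = 25, critical t = ±2.06. Fail to reject H₀.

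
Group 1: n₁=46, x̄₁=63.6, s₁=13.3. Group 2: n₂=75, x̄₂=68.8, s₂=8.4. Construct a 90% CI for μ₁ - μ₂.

Difference = -5.2. SE = √(13.3²/46 + 8.4²/75) = 2.188. CI = (-8.8, -1.6)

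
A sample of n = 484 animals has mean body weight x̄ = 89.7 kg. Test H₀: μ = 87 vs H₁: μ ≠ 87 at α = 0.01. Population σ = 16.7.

z = (x̄ - μ₀)/(σ/√n) = (89.7 - 87)/(16.7/√484) = 3.557. Critical value: ±2.576. Since |3.557| > 2.576, Reject H₀.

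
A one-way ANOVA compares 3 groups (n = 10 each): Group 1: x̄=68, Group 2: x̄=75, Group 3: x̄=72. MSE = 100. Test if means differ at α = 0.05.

Grand mean = 71.67. SS_between = 246.67, MS_between = 123.33. F = 1.233, F_crit ≈ 3.354. Fail to reject H₀.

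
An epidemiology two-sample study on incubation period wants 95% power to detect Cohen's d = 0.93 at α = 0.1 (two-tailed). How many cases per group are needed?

z_{α/2} = 1.645, z_β = Φ⁻¹(0.95) = 1.645. For large effect (d = 0.93): n per group = 2(z_{α/2} + z_β)²/d² = 2(1.645 + 1.645)²/0.93² = 25.03 → 26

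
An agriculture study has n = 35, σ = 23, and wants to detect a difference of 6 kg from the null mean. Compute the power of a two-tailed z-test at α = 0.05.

SE = σ/√n = 23/√35 = 3.888. Non-centrality λ = d/SE = 6/3.888 = 1.543. Power ≈ Φ(λ - z_{α/2}) = Φ(1.543 - 1.96) = Φ(-0.417) = 0.338.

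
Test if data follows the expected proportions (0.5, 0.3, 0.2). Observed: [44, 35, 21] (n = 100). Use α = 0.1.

Expected: [50.0, 30.0, 20.0]. χ² = 1.603. df = 2, critical = 4.605. Fail to reject H₀.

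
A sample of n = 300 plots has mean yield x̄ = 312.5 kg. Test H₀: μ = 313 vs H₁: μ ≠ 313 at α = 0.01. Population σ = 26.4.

z = (x̄ - μ₀)/(σ/√n) = (312.5 - 313)/(26.4/√300) = -0.328. Critical value: ±2.576. Since |-0.328| ≤ 2.576, Fail to reject H₀.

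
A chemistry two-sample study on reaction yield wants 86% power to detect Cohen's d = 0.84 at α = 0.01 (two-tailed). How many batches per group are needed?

z_{α/2} = 2.576, z_β = Φ⁻¹(0.86) = 1.08. For large effect (d = 0.84): n per group = 2(z_{α/2} + z_β)²/d² = 2(2.576 + 1.08)²/0.84² = 37.9 → 38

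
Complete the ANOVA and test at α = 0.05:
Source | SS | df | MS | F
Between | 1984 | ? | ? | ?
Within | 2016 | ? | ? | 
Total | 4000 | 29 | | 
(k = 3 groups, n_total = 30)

df_between = 2, df_within = 27. MS_between = 992.0, MS_within = 74.67. F = 13.286, F_crit ≈ 3.354. Reject H₀.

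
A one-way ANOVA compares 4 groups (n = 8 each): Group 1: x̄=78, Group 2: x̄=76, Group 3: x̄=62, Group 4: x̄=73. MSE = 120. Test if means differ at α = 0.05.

Grand mean = 72.25. SS_between = 1222.0, MS_between = 407.33. F = 3.394, F_crit ≈ 2.947. Reject H₀.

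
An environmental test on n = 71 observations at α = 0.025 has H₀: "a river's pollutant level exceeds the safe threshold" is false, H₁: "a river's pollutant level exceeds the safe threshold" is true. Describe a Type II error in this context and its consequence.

Type II error: failing to reject H₀ when it is false — concluding that a river's pollutant level exceeds the safe threshold is not supported when in fact it is. Consequence: allowing unsafe pollution to continue.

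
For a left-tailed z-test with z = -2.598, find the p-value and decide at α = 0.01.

p = P(Z < -2.598) = Φ(-2.598) ≈ 0.0047. Since p < 0.01, reject H₀ (significant) at α = 0.01.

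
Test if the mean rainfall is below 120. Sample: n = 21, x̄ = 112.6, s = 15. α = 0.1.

t = (112.6 - 120)/(15/√21) = -2.261, df = 20. Critical t = -1.325. Reject H₀.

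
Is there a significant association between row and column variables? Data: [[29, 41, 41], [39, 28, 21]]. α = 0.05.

χ² = 7.818. df = 2, critical = 5.991. Reject H₀. Variables are dependent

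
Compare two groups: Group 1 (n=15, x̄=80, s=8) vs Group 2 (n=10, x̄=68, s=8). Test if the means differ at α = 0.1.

Pooled sp = 8.0. t = 3.674, df = 23. Critical t = ±1.714. Reject H₀.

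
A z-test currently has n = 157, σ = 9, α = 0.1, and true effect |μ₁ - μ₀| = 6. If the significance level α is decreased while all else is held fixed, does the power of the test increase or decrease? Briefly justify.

Power decreases: a smaller α raises the critical value, so less of the H₁ sampling distribution falls in the rejection region.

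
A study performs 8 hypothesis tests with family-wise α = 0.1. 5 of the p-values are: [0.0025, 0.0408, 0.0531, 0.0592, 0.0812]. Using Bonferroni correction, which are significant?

Bonferroni α = 0.1/8 = 0.0125. Significant p-values: [0.0025]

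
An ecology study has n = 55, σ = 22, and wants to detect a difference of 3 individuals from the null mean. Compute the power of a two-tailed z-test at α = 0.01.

SE = σ/√n = 22/√55 = 2.966. Non-centrality λ = d/SE = 3/2.966 = 1.011. Power ≈ Φ(λ - z_{α/2}) = Φ(1.011 - 2.576) = Φ(-1.565) = 0.059.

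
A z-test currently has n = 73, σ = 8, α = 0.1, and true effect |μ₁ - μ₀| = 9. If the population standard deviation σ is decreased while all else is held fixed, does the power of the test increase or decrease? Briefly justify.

Power increases: a smaller σ shrinks the standard error σ/√n, moving the sampling distribution under H₁ further from the critical value.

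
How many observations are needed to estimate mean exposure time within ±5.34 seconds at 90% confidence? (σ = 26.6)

n = (z*σ/E)² = (1.645×26.6/5.34)² = 67.1 → n = 68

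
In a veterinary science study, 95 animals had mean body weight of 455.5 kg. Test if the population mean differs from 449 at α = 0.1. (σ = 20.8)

z = (x̄ - μ₀)/(σ/√n) = (455.5 - 449)/(20.8/√95) = 3.046. Critical value: ±1.645. Since |3.046| > 1.645, Reject H₀.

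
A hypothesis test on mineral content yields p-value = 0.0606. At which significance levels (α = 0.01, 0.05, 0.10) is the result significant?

p = 0.0606. Significant at: α = 0.1.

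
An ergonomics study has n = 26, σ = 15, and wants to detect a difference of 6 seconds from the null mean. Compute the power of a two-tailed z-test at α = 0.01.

SE = σ/√n = 15/√26 = 2.942. Non-centrality λ = d/SE = 6/2.942 = 2.04. Power ≈ Φ(λ - z_{α/2}) = Φ(2.04 - 2.576) = Φ(-0.536) = 0.296.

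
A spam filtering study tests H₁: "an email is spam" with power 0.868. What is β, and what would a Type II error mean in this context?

β = 1 - power = 1 - 0.868 = 0.132. A Type II error is failing to reject H₀ when H₀ is false (false negative) — here, failing to conclude that an email is spam when in fact it is true. Consequence: a spam email lands in the inbox.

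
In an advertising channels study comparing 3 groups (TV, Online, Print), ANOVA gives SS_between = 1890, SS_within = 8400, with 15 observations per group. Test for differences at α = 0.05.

df_between = 2, df_within = 42. F = MS_between/MS_within = 945.0/200.0 = 4.725. F_crit ≈ 3.22. Reject H₀. At least one mean differs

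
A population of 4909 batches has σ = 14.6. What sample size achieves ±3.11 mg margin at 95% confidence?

Without FPC: n₀ = (1.96×14.6/3.11)² = 84.664. With FPC: n = n₀N/(n₀+N-1) = 83.2 → n = 84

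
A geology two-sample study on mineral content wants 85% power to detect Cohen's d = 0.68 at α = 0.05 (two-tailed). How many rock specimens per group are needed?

z_{α/2} = 1.96, z_β = Φ⁻¹(0.85) = 1.036. For medium effect (d = 0.68): n per group = 2(z_{α/2} + z_β)²/d² = 2(1.96 + 1.036)²/0.68² = 38.8 → 39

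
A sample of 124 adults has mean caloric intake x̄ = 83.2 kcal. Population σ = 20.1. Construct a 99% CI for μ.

CI = x̄ ± z*(σ/√n) = 83.2 ± 2.576(20.1/√124) = 83.2 ± 4.65 = (78.55, 87.85)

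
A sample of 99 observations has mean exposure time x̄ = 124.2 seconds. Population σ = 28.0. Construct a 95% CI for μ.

CI = x̄ ± z*(σ/√n) = 124.2 ± 1.96(28.0/√99) = 124.2 ± 5.52 = (118.68, 129.72)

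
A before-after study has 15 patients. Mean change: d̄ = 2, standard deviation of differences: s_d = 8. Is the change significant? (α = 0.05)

t = d̄/(s_d/√n) = 2/(8/√15) = 0.968. df = 14, critical t = ±2.145. Fail to reject H₀.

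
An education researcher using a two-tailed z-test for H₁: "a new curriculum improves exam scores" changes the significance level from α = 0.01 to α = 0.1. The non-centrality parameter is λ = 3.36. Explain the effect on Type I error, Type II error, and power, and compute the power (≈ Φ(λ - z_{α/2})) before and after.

Increasing α from 0.01 to 0.1:
• Type I error rate increases (α is the Type I rate by definition).
• Critical value moves from z_{α/2} = 2.576 to 1.645, so power = Φ(λ - z_{α/2}) goes from Φ(3.36 - 2.576) = 0.783 to Φ(3.36 - 1.645) = 0.957.
• Type II error rate β = 1 - power therefore decreases (0.217 → 0.043).
Appropriate when false negatives are costly — here, keeping the old curriculum when the new one would have helped students.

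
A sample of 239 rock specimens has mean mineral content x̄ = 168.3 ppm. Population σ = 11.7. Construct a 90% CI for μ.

CI = x̄ ± z*(σ/√n) = 168.3 ± 1.645(11.7/√239) = 168.3 ± 1.24 = (167.06, 169.54)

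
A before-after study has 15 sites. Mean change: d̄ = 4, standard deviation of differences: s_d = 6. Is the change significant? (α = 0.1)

t = d̄/(s_d/√n) = 4/(6/√15) = 2.582. df = 14, critical t = ±1.761. Reject H₀.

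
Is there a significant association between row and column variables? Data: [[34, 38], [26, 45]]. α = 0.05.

χ² = 1.65. df = 1, critical = 3.841. Fail to reject H₀. No evidence of dependence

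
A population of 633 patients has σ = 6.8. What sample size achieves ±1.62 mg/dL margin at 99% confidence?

Without FPC: n₀ = (2.576×6.8/1.62)² = 116.917. With FPC: n = n₀N/(n₀+N-1) = 98.8 → n = 99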